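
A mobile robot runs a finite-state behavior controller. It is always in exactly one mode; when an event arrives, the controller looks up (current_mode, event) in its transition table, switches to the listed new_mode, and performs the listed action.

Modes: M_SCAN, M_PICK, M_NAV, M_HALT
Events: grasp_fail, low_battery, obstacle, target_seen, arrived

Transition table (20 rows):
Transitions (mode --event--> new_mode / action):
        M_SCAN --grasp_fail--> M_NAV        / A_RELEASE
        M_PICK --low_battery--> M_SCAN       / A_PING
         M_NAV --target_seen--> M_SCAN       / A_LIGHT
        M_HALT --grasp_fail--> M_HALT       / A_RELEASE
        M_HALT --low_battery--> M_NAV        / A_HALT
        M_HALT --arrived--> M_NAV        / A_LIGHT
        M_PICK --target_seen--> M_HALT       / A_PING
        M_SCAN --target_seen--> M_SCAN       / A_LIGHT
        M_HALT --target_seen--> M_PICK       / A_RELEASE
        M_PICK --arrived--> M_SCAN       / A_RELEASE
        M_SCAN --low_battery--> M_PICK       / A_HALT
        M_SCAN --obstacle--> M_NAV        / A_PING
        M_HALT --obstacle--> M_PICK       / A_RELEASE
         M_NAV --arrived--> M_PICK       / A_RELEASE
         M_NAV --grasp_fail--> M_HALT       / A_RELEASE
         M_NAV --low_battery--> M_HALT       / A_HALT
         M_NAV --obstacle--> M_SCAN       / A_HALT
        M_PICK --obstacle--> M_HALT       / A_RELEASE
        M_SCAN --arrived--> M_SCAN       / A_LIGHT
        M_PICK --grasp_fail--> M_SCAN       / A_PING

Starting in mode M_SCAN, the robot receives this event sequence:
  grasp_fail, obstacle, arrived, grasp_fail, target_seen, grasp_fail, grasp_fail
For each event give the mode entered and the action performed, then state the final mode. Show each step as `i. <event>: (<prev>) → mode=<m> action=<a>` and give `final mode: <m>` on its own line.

1. grasp_fail: (M_SCAN) → mode=M_NAV action=A_RELEASE
2. obstacle: (M_NAV) → mode=M_SCAN action=A_HALT
3. arrived: (M_SCAN) → mode=M_SCAN action=A_LIGHT
4. grasp_fail: (M_SCAN) → mode=M_NAV action=A_RELEASE
5. target_seen: (M_NAV) → mode=M_SCAN action=A_LIGHT
6. grasp_fail: (M_SCAN) → mode=M_NAV action=A_RELEASE
7. grasp_fail: (M_NAV) → mode=M_HALT action=A_RELEASE

final mode: M_HALT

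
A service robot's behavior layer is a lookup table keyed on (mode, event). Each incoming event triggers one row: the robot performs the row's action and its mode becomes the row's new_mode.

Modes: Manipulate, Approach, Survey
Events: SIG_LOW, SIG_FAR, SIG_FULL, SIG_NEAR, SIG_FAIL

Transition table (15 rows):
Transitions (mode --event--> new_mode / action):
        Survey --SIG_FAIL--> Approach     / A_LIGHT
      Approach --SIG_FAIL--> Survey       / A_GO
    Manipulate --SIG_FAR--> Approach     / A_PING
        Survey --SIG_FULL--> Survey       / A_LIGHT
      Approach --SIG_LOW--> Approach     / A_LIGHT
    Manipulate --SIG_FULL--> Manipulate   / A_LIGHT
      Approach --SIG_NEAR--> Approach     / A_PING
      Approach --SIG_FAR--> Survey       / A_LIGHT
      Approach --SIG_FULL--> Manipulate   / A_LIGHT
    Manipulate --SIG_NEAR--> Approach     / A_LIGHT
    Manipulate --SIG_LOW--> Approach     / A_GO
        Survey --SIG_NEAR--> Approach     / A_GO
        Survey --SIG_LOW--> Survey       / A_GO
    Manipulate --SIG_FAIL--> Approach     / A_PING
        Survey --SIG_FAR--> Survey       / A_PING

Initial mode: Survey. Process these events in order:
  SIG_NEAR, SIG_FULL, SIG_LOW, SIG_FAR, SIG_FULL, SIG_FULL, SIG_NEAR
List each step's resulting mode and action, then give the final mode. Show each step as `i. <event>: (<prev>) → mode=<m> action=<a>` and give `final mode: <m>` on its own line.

1. SIG_NEAR: (Survey) → mode=Approach action=A_GO
2. SIG_FULL: (Approach) → mode=Manipulate action=A_LIGHT
3. SIG_LOW: (Manipulate) → mode=Approach action=A_GO
4. SIG_FAR: (Approach) → mode=Survey action=A_LIGHT
5. SIG_FULL: (Survey) → mode=Survey action=A_LIGHT
6. SIG_FULL: (Survey) → mode=Survey action=A_LIGHT
7. SIG_NEAR: (Survey) → mode=Approach action=A_GO

final mode: Approach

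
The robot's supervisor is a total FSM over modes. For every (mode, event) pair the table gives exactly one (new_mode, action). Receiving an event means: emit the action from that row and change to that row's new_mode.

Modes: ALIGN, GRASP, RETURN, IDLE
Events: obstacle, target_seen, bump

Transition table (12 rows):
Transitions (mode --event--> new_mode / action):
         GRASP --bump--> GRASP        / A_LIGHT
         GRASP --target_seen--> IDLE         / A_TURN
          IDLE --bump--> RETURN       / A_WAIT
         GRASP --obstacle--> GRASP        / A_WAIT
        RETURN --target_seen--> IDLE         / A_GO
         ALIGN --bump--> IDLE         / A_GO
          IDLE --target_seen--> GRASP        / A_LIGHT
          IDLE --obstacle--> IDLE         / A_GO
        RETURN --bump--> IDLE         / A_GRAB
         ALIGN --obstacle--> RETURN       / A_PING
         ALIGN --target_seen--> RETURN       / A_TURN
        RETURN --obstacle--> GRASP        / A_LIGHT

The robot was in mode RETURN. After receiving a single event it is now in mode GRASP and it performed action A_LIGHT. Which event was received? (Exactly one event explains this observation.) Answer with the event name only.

try obstacle: (RETURN, obstacle) → (GRASP, A_LIGHT)  ← matches
try target_seen: (RETURN, target_seen) → (IDLE, A_GO)
try bump: (RETURN, bump) → (IDLE, A_GRAB)

obstacle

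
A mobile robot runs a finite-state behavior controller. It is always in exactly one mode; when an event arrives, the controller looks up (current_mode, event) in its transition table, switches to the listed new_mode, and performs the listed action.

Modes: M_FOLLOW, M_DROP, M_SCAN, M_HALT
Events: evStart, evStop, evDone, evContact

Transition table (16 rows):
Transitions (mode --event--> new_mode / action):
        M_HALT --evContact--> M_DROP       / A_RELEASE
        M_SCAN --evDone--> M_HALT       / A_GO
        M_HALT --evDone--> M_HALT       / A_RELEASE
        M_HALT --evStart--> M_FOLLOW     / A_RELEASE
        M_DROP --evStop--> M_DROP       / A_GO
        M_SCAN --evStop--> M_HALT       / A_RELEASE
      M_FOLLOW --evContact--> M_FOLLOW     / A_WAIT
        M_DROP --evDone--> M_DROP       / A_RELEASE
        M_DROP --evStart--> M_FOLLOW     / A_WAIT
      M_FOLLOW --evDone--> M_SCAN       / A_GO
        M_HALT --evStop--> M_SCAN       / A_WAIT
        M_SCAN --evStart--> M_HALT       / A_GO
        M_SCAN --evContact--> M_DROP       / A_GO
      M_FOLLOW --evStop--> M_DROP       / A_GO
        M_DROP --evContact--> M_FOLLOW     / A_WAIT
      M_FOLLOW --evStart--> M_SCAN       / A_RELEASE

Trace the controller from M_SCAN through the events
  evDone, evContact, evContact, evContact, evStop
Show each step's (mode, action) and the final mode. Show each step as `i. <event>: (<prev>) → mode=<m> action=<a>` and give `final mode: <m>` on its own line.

1. evDone: (M_SCAN) → mode=M_HALT action=A_GO
2. evContact: (M_HALT) → mode=M_DROP action=A_RELEASE
3. evContact: (M_DROP) → mode=M_FOLLOW action=A_WAIT
4. evContact: (M_FOLLOW) → mode=M_FOLLOW action=A_WAIT
5. evStop: (M_FOLLOW) → mode=M_DROP action=A_GO

final mode: M_DROP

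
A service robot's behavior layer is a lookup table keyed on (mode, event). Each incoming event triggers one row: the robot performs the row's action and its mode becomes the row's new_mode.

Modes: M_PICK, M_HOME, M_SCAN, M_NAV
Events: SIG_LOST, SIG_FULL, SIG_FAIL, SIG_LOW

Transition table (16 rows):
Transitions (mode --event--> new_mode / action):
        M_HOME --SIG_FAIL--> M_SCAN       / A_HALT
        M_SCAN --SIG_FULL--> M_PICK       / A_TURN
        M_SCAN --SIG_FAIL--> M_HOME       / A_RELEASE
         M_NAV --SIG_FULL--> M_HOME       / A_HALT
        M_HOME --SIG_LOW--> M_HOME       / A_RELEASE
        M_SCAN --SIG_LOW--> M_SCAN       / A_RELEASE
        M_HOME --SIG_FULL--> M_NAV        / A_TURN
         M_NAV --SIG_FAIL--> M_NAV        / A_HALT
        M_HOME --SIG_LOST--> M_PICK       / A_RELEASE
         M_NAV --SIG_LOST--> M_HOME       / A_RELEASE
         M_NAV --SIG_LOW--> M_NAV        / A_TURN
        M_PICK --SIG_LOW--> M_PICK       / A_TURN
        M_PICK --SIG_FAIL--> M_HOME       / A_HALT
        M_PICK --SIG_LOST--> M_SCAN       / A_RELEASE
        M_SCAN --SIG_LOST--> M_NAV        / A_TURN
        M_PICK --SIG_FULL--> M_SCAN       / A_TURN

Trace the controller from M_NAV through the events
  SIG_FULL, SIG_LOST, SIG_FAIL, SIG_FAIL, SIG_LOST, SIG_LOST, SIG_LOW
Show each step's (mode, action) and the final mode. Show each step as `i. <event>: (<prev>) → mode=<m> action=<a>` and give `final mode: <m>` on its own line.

final mode: M_HOME

1. SIG_FULL: (M_NAV) → mode=M_HOME action=A_HALT
2. SIG_LOST: (M_HOME) → mode=M_PICK action=A_RELEASE
3. SIG_FAIL: (M_PICK) → mode=M_HOME action=A_HALT
4. SIG_FAIL: (M_HOME) → mode=M_SCAN action=A_HALT
5. SIG_LOST: (M_SCAN) → mode=M_NAV action=A_TURN
6. SIG_LOST: (M_NAV) → mode=M_HOME action=A_RELEASE
7. SIG_LOW: (M_HOME) → mode=M_HOME action=A_RELEASE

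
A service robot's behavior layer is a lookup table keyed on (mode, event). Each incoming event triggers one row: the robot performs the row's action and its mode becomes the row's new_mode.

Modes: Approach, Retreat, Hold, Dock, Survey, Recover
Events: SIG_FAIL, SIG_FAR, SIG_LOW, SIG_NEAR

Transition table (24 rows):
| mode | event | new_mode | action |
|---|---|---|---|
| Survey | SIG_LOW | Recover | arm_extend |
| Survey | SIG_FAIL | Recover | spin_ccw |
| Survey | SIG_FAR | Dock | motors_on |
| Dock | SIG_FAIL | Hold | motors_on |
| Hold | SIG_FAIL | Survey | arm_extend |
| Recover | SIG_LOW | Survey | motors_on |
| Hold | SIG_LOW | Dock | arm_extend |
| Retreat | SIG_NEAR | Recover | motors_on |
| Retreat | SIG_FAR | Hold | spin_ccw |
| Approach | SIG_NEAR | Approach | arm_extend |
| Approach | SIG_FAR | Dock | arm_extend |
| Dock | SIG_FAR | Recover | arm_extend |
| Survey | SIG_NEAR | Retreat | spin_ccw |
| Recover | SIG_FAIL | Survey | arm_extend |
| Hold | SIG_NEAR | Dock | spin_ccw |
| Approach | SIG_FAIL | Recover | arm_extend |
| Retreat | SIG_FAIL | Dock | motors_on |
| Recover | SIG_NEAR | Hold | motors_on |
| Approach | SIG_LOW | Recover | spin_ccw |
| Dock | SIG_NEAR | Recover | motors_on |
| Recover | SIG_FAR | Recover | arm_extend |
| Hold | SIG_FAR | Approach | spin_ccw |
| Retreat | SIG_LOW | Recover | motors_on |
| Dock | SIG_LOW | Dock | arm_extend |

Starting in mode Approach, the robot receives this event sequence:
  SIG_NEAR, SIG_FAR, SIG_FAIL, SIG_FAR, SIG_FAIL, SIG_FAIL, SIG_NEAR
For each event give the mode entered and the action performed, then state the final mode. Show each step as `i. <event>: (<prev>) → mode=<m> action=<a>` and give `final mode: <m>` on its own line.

1. SIG_NEAR: (Approach) → mode=Approach action=arm_extend
2. SIG_FAR: (Approach) → mode=Dock action=arm_extend
3. SIG_FAIL: (Dock) → mode=Hold action=motors_on
4. SIG_FAR: (Hold) → mode=Approach action=spin_ccw
5. SIG_FAIL: (Approach) → mode=Recover action=arm_extend
6. SIG_FAIL: (Recover) → mode=Survey action=arm_extend
7. SIG_NEAR: (Survey) → mode=Retreat action=spin_ccw

final mode: Retreat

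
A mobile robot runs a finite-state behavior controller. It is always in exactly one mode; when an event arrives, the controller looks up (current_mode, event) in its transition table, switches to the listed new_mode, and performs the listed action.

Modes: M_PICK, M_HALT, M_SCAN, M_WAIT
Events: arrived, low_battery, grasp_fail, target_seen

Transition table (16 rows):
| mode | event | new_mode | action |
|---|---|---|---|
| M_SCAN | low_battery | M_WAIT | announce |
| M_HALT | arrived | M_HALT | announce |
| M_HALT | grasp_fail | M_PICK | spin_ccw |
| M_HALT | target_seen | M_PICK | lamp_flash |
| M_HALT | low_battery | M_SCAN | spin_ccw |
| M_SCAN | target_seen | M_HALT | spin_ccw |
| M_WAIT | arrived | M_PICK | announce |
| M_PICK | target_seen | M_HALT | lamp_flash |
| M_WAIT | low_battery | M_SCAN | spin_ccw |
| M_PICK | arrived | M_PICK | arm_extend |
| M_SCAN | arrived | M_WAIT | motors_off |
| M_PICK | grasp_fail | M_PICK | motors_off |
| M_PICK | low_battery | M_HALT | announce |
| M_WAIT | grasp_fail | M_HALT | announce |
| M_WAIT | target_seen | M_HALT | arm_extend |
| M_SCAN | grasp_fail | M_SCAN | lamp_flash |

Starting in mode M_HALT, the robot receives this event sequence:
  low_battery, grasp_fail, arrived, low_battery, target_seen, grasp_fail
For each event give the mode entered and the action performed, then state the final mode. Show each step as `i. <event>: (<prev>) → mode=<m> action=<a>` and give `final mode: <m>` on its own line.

final mode: M_PICK

1. low_battery: (M_HALT) → mode=M_SCAN action=spin_ccw
2. grasp_fail: (M_SCAN) → mode=M_SCAN action=lamp_flash
3. arrived: (M_SCAN) → mode=M_WAIT action=motors_off
4. low_battery: (M_WAIT) → mode=M_SCAN action=spin_ccw
5. target_seen: (M_SCAN) → mode=M_HALT action=spin_ccw
6. grasp_fail: (M_HALT) → mode=M_PICK action=spin_ccw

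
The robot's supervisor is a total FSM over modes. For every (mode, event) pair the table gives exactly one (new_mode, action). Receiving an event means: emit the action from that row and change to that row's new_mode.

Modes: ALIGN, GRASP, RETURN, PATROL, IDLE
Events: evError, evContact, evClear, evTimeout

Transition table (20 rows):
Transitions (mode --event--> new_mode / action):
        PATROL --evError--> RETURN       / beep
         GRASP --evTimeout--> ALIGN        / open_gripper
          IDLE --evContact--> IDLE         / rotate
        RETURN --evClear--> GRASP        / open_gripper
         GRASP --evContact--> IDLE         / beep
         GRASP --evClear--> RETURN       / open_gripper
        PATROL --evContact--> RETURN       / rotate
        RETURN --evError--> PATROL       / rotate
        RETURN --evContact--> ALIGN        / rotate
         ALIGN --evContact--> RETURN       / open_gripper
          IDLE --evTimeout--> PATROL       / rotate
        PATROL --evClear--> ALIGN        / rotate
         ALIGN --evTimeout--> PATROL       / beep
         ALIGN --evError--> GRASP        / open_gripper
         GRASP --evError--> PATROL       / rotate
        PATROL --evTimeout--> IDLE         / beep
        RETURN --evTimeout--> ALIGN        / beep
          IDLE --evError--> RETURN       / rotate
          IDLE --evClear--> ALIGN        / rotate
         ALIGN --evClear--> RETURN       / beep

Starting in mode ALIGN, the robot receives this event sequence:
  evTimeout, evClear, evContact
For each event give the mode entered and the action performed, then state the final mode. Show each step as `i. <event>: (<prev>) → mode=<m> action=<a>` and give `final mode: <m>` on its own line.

final mode: RETURN

1. evTimeout: (ALIGN) → mode=PATROL action=beep
2. evClear: (PATROL) → mode=ALIGN action=rotate
3. evContact: (ALIGN) → mode=RETURN action=open_gripper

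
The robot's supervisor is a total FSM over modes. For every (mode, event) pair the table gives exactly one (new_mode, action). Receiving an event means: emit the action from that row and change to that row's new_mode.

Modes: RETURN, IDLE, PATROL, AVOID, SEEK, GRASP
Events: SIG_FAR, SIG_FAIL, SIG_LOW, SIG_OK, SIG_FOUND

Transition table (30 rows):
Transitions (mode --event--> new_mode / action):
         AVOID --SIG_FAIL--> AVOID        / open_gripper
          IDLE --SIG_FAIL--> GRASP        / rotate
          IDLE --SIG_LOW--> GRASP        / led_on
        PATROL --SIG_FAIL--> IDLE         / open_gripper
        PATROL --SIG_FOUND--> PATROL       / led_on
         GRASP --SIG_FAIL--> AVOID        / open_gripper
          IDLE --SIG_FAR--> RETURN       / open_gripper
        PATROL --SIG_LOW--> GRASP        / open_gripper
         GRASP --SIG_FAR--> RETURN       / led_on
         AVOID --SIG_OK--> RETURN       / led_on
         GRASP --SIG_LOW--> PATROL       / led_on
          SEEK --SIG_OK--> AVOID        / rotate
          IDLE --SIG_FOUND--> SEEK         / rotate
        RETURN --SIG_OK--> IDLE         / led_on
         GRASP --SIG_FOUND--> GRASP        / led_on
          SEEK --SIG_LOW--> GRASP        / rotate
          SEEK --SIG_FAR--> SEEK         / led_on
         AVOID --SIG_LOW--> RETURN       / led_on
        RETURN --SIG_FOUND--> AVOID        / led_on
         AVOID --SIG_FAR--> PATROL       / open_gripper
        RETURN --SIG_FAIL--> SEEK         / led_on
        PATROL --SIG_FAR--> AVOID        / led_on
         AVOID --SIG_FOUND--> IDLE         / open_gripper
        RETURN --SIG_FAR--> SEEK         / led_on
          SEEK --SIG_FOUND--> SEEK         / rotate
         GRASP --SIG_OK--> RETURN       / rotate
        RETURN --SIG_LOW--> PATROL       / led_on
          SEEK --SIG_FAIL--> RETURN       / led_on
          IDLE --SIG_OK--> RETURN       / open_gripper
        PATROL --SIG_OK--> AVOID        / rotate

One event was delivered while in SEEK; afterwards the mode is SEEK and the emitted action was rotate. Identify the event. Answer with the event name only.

try SIG_FAR: (SEEK, SIG_FAR) → (SEEK, led_on)
try SIG_FAIL: (SEEK, SIG_FAIL) → (RETURN, led_on)
try SIG_LOW: (SEEK, SIG_LOW) → (GRASP, rotate)
try SIG_OK: (SEEK, SIG_OK) → (AVOID, rotate)
try SIG_FOUND: (SEEK, SIG_FOUND) → (SEEK, rotate)  ← matches

SIG_FOUND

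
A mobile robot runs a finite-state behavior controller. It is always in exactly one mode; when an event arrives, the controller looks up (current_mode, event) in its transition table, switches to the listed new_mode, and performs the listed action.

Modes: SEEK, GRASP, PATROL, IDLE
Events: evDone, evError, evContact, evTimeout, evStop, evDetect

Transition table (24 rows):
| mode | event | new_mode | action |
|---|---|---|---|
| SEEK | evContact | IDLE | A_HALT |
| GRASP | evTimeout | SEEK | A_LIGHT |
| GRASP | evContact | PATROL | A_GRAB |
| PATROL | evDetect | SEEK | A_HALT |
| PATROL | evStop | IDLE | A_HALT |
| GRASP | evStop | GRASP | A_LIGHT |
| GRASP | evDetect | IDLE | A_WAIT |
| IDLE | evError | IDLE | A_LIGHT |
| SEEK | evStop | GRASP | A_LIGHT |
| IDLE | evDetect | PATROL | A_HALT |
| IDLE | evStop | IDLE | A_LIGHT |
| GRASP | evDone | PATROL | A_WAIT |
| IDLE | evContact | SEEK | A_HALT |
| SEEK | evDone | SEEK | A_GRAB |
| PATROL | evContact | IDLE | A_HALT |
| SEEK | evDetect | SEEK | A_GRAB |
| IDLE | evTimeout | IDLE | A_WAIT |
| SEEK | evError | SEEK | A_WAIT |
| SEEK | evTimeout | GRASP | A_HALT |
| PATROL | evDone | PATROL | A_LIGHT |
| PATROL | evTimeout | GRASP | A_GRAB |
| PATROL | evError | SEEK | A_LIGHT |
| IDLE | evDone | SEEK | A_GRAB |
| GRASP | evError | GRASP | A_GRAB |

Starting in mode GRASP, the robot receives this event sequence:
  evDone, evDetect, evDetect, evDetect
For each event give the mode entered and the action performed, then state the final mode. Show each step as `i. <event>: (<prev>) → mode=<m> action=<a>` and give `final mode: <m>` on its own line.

final mode: SEEK

1. evDone: (GRASP) → mode=PATROL action=A_WAIT
2. evDetect: (PATROL) → mode=SEEK action=A_HALT
3. evDetect: (SEEK) → mode=SEEK action=A_GRAB
4. evDetect: (SEEK) → mode=SEEK action=A_GRAB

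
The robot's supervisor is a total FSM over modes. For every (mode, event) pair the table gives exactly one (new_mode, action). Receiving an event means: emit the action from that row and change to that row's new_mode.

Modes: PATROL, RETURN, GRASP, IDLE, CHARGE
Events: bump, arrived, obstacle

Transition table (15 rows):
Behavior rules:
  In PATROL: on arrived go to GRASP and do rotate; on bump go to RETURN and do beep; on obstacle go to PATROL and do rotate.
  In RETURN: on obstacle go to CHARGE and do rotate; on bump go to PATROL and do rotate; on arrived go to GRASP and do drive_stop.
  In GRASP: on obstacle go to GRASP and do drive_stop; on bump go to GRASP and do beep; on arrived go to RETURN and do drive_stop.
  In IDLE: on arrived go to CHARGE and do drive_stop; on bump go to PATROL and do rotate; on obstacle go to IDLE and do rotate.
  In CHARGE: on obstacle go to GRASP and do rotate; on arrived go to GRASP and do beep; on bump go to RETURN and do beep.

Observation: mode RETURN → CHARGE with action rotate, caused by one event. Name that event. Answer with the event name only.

try bump: (RETURN, bump) → (PATROL, rotate)
try arrived: (RETURN, arrived) → (GRASP, drive_stop)
try obstacle: (RETURN, obstacle) → (CHARGE, rotate)  ← matches

obstacle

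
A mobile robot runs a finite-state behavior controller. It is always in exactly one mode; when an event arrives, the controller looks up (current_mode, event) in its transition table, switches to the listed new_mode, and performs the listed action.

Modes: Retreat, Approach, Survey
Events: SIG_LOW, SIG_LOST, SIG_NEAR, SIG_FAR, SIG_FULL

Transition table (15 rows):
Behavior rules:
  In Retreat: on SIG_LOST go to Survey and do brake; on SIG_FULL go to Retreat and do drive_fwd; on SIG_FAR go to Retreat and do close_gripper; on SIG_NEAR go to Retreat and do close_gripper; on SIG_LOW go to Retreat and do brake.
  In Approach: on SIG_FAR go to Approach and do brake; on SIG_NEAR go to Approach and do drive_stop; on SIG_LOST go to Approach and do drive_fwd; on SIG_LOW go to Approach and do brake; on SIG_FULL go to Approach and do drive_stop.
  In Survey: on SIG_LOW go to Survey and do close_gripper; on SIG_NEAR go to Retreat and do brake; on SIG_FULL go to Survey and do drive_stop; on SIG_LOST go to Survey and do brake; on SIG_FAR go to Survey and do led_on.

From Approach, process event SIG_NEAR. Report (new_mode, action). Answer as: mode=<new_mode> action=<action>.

mode=Approach action=drive_stop

current mode = Approach; filter table to that mode:
  (Approach, SIG_FAR) → (Approach, brake)
  (Approach, SIG_NEAR) → (Approach, drive_stop)  ← event matches
  (Approach, SIG_LOST) → (Approach, drive_fwd)
  (Approach, SIG_LOW) → (Approach, brake)
  (Approach, SIG_FULL) → (Approach, drive_stop)
event = SIG_NEAR selects (Approach, drive_stop)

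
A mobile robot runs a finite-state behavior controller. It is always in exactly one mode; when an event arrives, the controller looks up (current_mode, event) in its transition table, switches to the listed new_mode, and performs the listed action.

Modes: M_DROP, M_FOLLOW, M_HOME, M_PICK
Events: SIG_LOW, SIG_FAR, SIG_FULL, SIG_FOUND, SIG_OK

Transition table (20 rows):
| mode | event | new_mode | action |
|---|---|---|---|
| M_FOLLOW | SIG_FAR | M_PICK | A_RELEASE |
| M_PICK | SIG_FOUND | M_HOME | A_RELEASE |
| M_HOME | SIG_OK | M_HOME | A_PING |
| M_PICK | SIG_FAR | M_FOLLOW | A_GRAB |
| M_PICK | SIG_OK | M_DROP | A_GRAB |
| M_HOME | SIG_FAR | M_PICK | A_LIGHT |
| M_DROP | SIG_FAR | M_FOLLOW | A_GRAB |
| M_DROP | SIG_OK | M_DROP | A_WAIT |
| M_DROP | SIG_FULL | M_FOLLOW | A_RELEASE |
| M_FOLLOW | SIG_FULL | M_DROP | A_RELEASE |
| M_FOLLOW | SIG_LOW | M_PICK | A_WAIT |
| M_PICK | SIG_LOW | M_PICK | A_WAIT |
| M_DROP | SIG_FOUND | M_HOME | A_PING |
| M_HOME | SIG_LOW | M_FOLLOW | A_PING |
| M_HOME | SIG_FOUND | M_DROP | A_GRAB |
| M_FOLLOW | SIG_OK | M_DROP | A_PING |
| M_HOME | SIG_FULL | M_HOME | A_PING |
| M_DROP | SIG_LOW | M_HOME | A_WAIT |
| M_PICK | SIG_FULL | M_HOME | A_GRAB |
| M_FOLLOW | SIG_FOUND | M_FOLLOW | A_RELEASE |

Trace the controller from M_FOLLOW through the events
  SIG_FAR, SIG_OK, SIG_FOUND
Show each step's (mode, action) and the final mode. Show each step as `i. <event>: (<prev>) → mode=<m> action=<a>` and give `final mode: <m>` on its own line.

1. SIG_FAR: (M_FOLLOW) → mode=M_PICK action=A_RELEASE
2. SIG_OK: (M_PICK) → mode=M_DROP action=A_GRAB
3. SIG_FOUND: (M_DROP) → mode=M_HOME action=A_PING

final mode: M_HOME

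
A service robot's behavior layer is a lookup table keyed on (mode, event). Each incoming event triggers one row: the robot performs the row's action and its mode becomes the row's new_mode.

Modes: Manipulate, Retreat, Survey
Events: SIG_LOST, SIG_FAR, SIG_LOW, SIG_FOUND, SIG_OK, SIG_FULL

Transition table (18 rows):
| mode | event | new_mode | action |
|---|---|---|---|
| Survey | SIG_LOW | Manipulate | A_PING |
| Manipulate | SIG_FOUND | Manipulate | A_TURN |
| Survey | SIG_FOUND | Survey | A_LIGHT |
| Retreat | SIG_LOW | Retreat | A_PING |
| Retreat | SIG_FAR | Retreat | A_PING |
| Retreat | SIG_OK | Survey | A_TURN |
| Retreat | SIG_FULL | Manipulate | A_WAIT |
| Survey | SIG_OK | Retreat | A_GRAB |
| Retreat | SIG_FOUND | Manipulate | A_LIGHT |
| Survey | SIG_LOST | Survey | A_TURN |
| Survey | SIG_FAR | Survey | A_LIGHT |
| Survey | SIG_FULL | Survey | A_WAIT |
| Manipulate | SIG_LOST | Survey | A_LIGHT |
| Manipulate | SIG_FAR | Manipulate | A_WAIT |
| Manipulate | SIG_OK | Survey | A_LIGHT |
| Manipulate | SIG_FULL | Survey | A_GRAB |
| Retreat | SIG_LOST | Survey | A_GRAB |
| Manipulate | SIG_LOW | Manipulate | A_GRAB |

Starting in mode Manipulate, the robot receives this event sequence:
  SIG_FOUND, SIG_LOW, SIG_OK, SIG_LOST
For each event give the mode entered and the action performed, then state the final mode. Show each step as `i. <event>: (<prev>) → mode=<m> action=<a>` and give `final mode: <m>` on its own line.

final mode: Survey

1. SIG_FOUND: (Manipulate) → mode=Manipulate action=A_TURN
2. SIG_LOW: (Manipulate) → mode=Manipulate action=A_GRAB
3. SIG_OK: (Manipulate) → mode=Survey action=A_LIGHT
4. SIG_LOST: (Survey) → mode=Survey action=A_TURN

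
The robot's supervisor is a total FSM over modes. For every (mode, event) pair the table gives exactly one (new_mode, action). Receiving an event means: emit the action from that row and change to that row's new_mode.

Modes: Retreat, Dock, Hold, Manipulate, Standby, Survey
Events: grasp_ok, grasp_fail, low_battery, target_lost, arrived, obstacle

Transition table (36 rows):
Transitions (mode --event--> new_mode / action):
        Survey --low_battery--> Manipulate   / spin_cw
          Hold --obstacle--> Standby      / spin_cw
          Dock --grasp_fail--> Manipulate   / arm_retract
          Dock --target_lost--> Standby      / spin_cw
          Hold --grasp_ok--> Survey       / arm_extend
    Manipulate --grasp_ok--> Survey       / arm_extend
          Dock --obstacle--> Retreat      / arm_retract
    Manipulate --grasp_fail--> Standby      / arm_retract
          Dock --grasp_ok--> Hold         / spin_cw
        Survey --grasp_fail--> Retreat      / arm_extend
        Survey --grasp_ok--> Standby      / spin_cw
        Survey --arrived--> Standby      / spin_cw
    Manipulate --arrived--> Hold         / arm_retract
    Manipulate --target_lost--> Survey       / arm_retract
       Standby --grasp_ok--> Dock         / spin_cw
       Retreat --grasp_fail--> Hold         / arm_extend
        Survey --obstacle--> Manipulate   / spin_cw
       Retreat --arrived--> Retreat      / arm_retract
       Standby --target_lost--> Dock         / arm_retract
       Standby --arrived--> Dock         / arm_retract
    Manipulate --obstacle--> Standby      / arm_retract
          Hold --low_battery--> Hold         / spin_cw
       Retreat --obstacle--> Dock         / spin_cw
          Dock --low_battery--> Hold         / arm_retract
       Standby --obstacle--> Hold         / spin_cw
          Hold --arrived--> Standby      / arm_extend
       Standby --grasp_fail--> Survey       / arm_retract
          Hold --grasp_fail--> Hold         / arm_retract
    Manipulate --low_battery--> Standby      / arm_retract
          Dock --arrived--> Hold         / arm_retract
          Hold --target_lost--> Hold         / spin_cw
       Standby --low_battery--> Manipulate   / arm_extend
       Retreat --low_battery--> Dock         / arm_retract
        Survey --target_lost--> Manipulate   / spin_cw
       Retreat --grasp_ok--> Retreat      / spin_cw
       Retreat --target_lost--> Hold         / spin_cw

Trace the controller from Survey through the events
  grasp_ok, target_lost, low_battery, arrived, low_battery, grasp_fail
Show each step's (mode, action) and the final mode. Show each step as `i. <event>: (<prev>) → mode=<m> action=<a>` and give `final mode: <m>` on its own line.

1. grasp_ok: (Survey) → mode=Standby action=spin_cw
2. target_lost: (Standby) → mode=Dock action=arm_retract
3. low_battery: (Dock) → mode=Hold action=arm_retract
4. arrived: (Hold) → mode=Standby action=arm_extend
5. low_battery: (Standby) → mode=Manipulate action=arm_extend
6. grasp_fail: (Manipulate) → mode=Standby action=arm_retract

final mode: Standby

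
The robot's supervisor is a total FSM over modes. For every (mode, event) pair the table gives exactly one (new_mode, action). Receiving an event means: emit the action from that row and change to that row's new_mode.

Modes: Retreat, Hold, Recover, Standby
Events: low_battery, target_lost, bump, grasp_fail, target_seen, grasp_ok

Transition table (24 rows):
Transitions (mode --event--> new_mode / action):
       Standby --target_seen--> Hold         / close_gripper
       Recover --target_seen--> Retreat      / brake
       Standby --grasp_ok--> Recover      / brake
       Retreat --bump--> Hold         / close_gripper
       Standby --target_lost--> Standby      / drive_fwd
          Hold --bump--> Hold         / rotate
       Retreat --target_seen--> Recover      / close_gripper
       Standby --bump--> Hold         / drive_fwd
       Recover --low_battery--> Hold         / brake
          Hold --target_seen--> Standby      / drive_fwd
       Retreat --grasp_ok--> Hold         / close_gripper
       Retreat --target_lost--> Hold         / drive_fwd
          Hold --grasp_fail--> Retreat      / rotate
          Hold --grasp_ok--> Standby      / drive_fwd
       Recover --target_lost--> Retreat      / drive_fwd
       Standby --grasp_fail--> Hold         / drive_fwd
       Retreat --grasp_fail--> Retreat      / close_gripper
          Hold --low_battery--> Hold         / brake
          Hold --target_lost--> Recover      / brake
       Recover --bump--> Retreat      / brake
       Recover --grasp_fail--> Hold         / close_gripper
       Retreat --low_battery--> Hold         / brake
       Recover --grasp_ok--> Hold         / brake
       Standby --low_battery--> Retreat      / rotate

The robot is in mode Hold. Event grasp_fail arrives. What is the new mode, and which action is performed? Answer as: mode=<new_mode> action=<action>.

mode=Retreat action=rotate

current mode = Hold; filter table to that mode:
  (Hold, bump) → (Hold, rotate)
  (Hold, target_seen) → (Standby, drive_fwd)
  (Hold, grasp_fail) → (Retreat, rotate)  ← event matches
  (Hold, grasp_ok) → (Standby, drive_fwd)
  (Hold, low_battery) → (Hold, brake)
  (Hold, target_lost) → (Recover, brake)
event = grasp_fail selects (Retreat, rotate)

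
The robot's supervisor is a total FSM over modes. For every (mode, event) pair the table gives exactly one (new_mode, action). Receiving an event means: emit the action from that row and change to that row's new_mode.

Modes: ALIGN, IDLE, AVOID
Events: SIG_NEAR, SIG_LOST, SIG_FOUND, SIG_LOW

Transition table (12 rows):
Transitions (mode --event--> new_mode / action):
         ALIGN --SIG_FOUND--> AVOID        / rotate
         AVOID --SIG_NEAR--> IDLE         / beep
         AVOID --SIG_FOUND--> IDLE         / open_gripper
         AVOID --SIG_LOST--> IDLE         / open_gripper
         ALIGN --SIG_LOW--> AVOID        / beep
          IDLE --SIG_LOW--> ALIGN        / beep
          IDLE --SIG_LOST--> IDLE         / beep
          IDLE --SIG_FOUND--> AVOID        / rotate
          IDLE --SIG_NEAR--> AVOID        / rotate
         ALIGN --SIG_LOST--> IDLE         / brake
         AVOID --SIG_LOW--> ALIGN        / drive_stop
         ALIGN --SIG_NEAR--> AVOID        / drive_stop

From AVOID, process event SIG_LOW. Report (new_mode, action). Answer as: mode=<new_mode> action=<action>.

mode=ALIGN action=drive_stop

current mode = AVOID; filter table to that mode:
  (AVOID, SIG_NEAR) → (IDLE, beep)
  (AVOID, SIG_FOUND) → (IDLE, open_gripper)
  (AVOID, SIG_LOST) → (IDLE, open_gripper)
  (AVOID, SIG_LOW) → (ALIGN, drive_stop)  ← event matches
event = SIG_LOW selects (ALIGN, drive_stop)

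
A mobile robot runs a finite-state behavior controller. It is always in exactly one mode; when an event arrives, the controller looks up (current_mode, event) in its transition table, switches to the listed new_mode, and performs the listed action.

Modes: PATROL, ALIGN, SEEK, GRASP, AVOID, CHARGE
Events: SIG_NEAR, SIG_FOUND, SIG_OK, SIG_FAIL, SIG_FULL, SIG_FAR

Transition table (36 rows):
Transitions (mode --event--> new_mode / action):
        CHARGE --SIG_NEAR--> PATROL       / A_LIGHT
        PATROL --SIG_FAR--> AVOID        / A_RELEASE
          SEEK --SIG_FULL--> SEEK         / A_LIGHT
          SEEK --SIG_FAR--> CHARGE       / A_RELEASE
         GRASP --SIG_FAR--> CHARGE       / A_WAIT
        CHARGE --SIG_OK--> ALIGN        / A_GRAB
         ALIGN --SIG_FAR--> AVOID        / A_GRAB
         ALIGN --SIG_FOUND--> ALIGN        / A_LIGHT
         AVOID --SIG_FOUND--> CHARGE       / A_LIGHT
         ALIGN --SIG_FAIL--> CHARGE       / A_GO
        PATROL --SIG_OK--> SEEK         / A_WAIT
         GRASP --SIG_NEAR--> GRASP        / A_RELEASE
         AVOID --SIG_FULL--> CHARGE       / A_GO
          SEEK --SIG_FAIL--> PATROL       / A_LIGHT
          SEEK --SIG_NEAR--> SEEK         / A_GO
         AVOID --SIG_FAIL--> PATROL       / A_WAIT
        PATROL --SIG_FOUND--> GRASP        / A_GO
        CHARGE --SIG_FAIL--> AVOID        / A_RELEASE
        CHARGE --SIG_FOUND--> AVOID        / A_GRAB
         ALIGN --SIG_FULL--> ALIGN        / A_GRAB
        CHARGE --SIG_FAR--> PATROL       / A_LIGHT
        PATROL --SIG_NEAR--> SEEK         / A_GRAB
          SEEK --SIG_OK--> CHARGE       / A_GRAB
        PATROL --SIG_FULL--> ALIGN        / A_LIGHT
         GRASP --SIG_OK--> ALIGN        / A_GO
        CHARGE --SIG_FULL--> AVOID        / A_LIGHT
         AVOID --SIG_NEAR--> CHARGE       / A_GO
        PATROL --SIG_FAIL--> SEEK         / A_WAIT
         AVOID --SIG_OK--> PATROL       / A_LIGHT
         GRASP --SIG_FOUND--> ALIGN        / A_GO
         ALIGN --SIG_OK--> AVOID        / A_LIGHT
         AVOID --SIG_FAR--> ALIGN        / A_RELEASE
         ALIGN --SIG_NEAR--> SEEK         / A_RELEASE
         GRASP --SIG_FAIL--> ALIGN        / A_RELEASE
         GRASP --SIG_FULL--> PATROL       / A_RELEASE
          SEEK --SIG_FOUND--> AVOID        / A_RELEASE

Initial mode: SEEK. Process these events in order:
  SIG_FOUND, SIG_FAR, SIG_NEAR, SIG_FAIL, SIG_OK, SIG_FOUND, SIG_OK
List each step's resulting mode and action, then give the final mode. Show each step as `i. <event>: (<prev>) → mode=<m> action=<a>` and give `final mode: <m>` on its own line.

1. SIG_FOUND: (SEEK) → mode=AVOID action=A_RELEASE
2. SIG_FAR: (AVOID) → mode=ALIGN action=A_RELEASE
3. SIG_NEAR: (ALIGN) → mode=SEEK action=A_RELEASE
4. SIG_FAIL: (SEEK) → mode=PATROL action=A_LIGHT
5. SIG_OK: (PATROL) → mode=SEEK action=A_WAIT
6. SIG_FOUND: (SEEK) → mode=AVOID action=A_RELEASE
7. SIG_OK: (AVOID) → mode=PATROL action=A_LIGHT

final mode: PATROL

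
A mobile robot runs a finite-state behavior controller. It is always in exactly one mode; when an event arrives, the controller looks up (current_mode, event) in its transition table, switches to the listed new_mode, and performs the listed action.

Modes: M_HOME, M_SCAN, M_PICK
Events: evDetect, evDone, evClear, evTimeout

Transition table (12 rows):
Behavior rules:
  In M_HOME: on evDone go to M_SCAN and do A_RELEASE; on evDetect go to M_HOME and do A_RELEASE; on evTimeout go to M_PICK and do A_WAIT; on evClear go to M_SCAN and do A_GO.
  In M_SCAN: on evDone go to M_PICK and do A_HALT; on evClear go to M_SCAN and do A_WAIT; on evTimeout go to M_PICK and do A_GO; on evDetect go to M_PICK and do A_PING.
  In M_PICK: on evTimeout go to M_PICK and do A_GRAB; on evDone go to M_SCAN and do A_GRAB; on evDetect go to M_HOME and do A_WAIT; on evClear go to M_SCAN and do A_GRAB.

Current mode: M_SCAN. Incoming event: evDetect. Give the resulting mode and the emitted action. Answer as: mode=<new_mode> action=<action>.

current mode = M_SCAN; filter table to that mode:
  (M_SCAN, evDone) → (M_PICK, A_HALT)
  (M_SCAN, evClear) → (M_SCAN, A_WAIT)
  (M_SCAN, evTimeout) → (M_PICK, A_GO)
  (M_SCAN, evDetect) → (M_PICK, A_PING)  ← event matches
event = evDetect selects (M_PICK, A_PING)

mode=M_PICK action=A_PING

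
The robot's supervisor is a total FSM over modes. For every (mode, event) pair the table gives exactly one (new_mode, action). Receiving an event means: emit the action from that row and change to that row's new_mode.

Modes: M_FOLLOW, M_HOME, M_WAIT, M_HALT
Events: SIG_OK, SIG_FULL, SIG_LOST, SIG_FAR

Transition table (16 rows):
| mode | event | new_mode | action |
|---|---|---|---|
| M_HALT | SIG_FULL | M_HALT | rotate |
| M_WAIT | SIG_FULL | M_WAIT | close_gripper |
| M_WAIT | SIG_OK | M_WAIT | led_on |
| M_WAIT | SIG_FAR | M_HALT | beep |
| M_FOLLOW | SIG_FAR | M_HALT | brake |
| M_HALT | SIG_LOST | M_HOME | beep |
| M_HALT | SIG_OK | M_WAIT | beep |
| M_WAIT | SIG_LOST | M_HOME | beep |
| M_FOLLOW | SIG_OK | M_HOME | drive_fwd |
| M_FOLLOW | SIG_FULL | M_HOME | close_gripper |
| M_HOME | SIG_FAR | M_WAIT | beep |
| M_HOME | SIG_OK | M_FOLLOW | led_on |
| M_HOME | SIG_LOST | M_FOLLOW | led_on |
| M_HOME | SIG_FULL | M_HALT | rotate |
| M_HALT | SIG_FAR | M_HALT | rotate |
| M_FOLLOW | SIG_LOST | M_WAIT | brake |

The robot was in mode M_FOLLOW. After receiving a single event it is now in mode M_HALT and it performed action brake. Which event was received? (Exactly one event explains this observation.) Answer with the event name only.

try SIG_OK: (M_FOLLOW, SIG_OK) → (M_HOME, drive_fwd)
try SIG_FULL: (M_FOLLOW, SIG_FULL) → (M_HOME, close_gripper)
try SIG_LOST: (M_FOLLOW, SIG_LOST) → (M_WAIT, brake)
try SIG_FAR: (M_FOLLOW, SIG_FAR) → (M_HALT, brake)  ← matches

SIG_FAR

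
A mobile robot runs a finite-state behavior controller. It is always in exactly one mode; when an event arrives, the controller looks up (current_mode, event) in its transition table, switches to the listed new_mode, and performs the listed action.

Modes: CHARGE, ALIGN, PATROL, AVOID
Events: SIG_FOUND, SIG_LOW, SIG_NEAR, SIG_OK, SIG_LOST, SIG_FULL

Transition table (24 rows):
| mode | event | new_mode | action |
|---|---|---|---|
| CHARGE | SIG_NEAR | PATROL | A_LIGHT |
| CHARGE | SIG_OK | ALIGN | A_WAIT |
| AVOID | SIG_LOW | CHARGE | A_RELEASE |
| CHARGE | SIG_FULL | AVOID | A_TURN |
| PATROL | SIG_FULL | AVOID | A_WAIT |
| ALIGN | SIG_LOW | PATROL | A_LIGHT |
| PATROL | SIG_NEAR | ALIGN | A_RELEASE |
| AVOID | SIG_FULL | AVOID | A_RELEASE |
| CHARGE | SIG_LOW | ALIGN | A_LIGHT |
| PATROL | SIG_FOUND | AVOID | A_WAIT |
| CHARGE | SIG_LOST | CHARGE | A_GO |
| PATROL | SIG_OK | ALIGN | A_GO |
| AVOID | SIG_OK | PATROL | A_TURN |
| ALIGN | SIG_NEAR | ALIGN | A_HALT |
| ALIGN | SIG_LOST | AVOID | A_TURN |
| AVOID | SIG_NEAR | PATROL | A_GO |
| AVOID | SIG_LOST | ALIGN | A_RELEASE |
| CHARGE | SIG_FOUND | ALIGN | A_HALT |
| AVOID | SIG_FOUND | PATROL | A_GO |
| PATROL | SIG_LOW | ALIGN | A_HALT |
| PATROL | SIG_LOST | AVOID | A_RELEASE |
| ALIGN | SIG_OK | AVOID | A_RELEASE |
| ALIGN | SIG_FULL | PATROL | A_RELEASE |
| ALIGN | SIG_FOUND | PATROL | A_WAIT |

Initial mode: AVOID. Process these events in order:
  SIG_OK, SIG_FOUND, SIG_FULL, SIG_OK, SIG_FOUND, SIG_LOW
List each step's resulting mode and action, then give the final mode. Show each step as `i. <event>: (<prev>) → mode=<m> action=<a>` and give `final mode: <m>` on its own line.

1. SIG_OK: (AVOID) → mode=PATROL action=A_TURN
2. SIG_FOUND: (PATROL) → mode=AVOID action=A_WAIT
3. SIG_FULL: (AVOID) → mode=AVOID action=A_RELEASE
4. SIG_OK: (AVOID) → mode=PATROL action=A_TURN
5. SIG_FOUND: (PATROL) → mode=AVOID action=A_WAIT
6. SIG_LOW: (AVOID) → mode=CHARGE action=A_RELEASE

final mode: CHARGE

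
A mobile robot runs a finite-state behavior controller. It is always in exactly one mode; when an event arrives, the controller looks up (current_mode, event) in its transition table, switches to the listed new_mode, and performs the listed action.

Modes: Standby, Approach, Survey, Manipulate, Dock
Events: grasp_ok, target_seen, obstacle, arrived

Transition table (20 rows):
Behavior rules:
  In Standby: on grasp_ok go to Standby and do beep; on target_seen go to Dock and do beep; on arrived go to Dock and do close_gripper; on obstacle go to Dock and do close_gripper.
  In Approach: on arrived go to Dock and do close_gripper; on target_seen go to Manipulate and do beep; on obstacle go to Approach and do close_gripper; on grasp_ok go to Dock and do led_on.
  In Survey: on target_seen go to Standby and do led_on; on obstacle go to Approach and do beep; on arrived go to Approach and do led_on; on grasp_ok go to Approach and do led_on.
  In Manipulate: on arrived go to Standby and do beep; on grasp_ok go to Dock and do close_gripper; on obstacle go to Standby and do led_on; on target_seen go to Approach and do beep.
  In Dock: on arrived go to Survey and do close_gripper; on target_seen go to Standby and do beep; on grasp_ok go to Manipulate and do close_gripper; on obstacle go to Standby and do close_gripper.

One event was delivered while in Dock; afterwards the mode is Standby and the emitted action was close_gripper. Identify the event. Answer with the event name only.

try grasp_ok: (Dock, grasp_ok) → (Manipulate, close_gripper)
try target_seen: (Dock, target_seen) → (Standby, beep)
try obstacle: (Dock, obstacle) → (Standby, close_gripper)  ← matches
try arrived: (Dock, arrived) → (Survey, close_gripper)

obstacle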